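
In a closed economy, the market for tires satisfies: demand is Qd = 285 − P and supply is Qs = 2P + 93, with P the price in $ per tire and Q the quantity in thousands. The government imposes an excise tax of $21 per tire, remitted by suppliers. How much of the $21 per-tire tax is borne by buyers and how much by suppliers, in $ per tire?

Before the tax: set 285 − P = 2P + 93 → P* = $64, Q* = 221.
With the tax collected from suppliers, supply shifts: Qs = 2(P − 21) + 93.
Solving gives Q = 207 with buyers paying $78 and suppliers receiving $57 (the $21 wedge).
Burden on buyers: $14; on suppliers: $7. (They sum to $21.)

Buyers bear $14 per tire; suppliers bear $7 per tire.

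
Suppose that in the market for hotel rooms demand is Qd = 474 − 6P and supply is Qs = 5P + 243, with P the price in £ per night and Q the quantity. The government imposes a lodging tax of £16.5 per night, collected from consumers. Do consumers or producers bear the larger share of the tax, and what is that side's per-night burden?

Producers bear the larger share: £9 per night.

Before the tax: set 474 − 6P = 5P + 243 → P* = £21, Q* = 348.
With the tax collected from consumers, demand (in seller-price terms) shifts: Qd = 474 − 6(P + 16.5).
New equilibrium: consumers pay £28.5, producers receive £12, Q = 303. (Wedge: Pb − Ps = 16.5.)
Per-night burden: consumers £7.5, producers £9.
Producers take the larger share because supply is less price-elastic here (demand slope 6 vs supply slope 5).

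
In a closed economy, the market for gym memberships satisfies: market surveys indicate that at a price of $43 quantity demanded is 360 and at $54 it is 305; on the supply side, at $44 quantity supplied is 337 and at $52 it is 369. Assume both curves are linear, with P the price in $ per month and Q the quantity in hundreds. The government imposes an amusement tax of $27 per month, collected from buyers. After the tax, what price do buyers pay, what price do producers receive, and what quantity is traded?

Buyers pay $58; producers receive $31; quantity = 285.

Demand slope: (305 − 360)/(54 − 43) = -5, so Qd = 575 − 5P.
Supply slope: (369 − 337)/(52 − 44) = 4, so Qs = 4P + 161.
Without the tax, 575 − 5P = 4P + 161 gives 9P = 414, so P* = $46 and Q* = 345.
With the tax collected from buyers, demand (in seller-price terms) shifts: Qd = 575 − 5(P + 27).
New equilibrium: buyers pay $58, producers receive $31, Q = 285. (Wedge: Pb − Ps = 27.)
The less price-elastic side of the market bears the larger share of a per-unit tax.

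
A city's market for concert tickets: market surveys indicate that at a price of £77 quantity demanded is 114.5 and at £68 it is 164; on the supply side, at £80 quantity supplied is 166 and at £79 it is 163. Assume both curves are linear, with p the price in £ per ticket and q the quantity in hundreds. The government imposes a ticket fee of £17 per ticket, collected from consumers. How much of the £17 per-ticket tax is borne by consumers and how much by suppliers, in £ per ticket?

Consumers bear £6 per ticket; suppliers bear £11 per ticket.

Demand slope: (164 − 114.5)/(68 − 77) = -5.5, so qd = 538 − 5.5p.
Supply slope: (163 − 166)/(79 − 80) = 3, so qs = 3p − 74.
Before the tax: set 538 − 5.5p = 3p − 74 → p* = £72, q* = 142.
With the tax collected from consumers, demand (in seller-price terms) shifts: qd = 538 − 5.5(p + 17).
New equilibrium: consumers pay £78, suppliers receive £61, q = 109. (Wedge: pb − ps = 17.)
Burden on consumers: £6; on suppliers: £11. (They sum to £17.)
The less price-elastic side of the market bears the larger share of a per-unit tax.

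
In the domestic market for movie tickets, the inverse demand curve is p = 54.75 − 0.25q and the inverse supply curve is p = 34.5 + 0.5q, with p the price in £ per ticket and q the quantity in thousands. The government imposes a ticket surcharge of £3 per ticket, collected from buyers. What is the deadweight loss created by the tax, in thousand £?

Deadweight loss = £6 thousand.

Inverting to q(p) form: qd = 219 − 4p; qs = 2p − 69.
Before the tax: set 219 − 4p = 2p − 69 → p* = £48, q* = 27.
With the tax collected from buyers, demand (in seller-price terms) shifts: qd = 219 − 4(p + 3).
New equilibrium: buyers pay £49, producers receive £46, q = 23. (Wedge: pb − ps = 3.)
Quantity falls by |ΔQ| = |27 − 23| = 4.
DWL = ½ · t · |ΔQ| = ½ · 3 · 4 = £6.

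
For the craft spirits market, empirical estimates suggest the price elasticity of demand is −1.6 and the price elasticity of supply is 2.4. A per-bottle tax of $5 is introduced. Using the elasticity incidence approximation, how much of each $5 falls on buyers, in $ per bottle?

Incidence ratio: buyers' share ≈ εs / (εs + |εd|) = 2.4 / (2.4 + 1.6) = 0.6.
So buyers bear ≈ 0.6 × $5 = $3; sellers bear $2.

Buyers bear ≈ $3 per bottle.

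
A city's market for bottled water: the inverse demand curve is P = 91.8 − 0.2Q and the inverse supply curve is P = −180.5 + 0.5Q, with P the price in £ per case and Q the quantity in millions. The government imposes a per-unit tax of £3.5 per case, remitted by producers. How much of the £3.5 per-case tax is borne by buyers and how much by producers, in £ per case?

Inverting to Q(P) form: Qd = 459 − 5P; Qs = 2P + 361.
Without the tax, 459 − 5P = 2P + 361 gives 7P = 98, so P* = £14 and Q* = 389.
With the tax collected from producers, supply shifts: Qs = 2(P − 3.5) + 361.
Solving gives Q = 384 with buyers paying £15 and producers receiving £11.5 (the £3.5 wedge).
Burden on buyers: £1; on producers: £2.5. (They sum to £3.5.)

Buyers bear £1 per case; producers bear £2.5 per case.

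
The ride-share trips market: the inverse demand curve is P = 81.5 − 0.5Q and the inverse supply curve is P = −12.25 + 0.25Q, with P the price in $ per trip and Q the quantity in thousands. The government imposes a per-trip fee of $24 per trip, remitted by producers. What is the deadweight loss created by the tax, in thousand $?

Deadweight loss = $384 thousand.

Rewrite in direct form: Qd = 163 − 2P and Qs = 4P + 49.
Before the tax: set 163 − 2P = 4P + 49 → P* = $19, Q* = 125.
With the tax collected from producers, supply shifts: Qs = 4(P − 24) + 49.
New equilibrium: buyers pay $35, producers receive $11, Q = 93. (Wedge: Pb − Ps = 24.)
Quantity falls by |ΔQ| = |125 − 93| = 32.
DWL = ½ · t · |ΔQ| = ½ · 24 · 32 = $384.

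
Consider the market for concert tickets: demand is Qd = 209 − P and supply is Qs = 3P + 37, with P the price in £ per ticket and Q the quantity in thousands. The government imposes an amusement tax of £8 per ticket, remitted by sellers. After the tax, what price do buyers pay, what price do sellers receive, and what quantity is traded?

Before the tax: set 209 − P = 3P + 37 → P* = £43, Q* = 166.
With the tax collected from sellers, supply shifts: Qs = 3(P − 8) + 37.
Solving gives Q = 160 with buyers paying £49 and sellers receiving £41 (the £8 wedge).
The less price-elastic side of the market bears the larger share of a per-unit tax.

Buyers pay £49; sellers receive £41; quantity = 160.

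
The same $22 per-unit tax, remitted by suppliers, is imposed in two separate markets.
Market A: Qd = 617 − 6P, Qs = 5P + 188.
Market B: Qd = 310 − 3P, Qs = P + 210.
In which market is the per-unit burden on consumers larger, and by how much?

Market A: pre-tax P* = $39, Q* = 383; post-tax Q = 323; per-unit burden on consumers = $10.
Market B: pre-tax P* = $25, Q* = 235; post-tax Q = 218.5; per-unit burden on consumers = $5.5.
Difference: $10 vs $5.5 → market A is larger by $4.5.

Market A, by $4.5.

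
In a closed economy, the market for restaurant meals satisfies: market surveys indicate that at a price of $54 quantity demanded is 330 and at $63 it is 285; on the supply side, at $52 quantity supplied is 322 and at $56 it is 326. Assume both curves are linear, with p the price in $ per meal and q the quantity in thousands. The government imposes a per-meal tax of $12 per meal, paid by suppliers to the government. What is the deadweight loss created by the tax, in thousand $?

Deadweight loss = $60 thousand.

Demand slope: (285 − 330)/(63 − 54) = -5, so qd = 600 − 5p.
Supply slope: (326 − 322)/(56 − 52) = 1, so qs = p + 270.
Without the tax, 600 − 5p = p + 270 gives 6p = 330, so p* = $55 and q* = 325.
With the tax collected from suppliers, supply shifts: qs = (p − 12) + 270.
New equilibrium: buyers pay $57, suppliers receive $45, q = 315. (Wedge: pb − ps = 12.)
Quantity falls by |ΔQ| = |325 − 315| = 10.
DWL = ½ · t · |ΔQ| = ½ · 12 · 10 = $60.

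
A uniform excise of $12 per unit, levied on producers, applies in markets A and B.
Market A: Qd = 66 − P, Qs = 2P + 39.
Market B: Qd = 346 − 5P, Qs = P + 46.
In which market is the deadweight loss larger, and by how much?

Market A: pre-tax P* = $9, Q* = 57; post-tax Q = 49; deadweight loss = $48.
Market B: pre-tax P* = $50, Q* = 96; post-tax Q = 86; deadweight loss = $60.
Difference: $48 vs $60 → market B is larger by $12.

Market B, by $12.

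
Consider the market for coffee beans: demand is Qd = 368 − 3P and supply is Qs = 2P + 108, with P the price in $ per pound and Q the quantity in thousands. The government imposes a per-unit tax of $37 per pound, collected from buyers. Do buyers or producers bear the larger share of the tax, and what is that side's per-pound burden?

Without the tax, 368 − 3P = 2P + 108 gives 5P = 260, so P* = $52 and Q* = 212.
With the tax collected from buyers, demand (in seller-price terms) shifts: Qd = 368 − 3(P + 37).
New equilibrium: buyers pay $66.8, producers receive $29.8, Q = 167.6. (Wedge: Pb − Ps = 37.)
Per-pound burden: buyers $14.8, producers $22.2.
Producers take the larger share because supply is less price-elastic here (demand slope 3 vs supply slope 2).
The less price-elastic side of the market bears the larger share of a per-unit tax.

Producers bear the larger share: $22.2 per pound.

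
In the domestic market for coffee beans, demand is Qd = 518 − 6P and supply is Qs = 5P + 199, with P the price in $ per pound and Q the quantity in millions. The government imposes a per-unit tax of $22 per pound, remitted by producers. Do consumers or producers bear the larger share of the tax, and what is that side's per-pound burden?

Before the tax: set 518 − 6P = 5P + 199 → P* = $29, Q* = 344.
With the tax collected from producers, supply shifts: Qs = 5(P − 22) + 199.
Solving gives Q = 284 with consumers paying $39 and producers receiving $17 (the $22 wedge).
Per-pound burden: consumers $10, producers $12.
Producers take the larger share because supply is less price-elastic here (demand slope 6 vs supply slope 5).

Producers bear the larger share: $12 per pound.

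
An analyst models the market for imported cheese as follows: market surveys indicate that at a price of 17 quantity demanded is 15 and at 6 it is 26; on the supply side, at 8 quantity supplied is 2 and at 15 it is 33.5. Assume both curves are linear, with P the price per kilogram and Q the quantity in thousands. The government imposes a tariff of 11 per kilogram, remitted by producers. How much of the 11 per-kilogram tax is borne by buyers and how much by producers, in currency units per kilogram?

Buyers bear 9 per kilogram; producers bear 2 per kilogram.

Demand slope: (26 − 15)/(6 − 17) = -1, so Qd = 32 − P.
Supply slope: (33.5 − 2)/(15 − 8) = 4.5, so Qs = 4.5P − 34.
Without the tax, 32 − P = 4.5P − 34 gives 5.5P = 66, so P* = 12 and Q* = 20.
With the tax collected from producers, supply shifts: Qs = 4.5(P − 11) − 34.
Solving gives Q = 11 with buyers paying 21 and producers receiving 10 (the 11 wedge).
Burden on buyers: 9; on producers: 2. (They sum to 11.)
The less price-elastic side of the market bears the larger share of a per-unit tax.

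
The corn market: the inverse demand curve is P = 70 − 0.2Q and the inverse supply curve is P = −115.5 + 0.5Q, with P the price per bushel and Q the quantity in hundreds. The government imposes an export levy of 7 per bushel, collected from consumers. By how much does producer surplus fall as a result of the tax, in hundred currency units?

Producer surplus falls by 1300 hundred.

Rewrite in direct form: Qd = 350 − 5P and Qs = 2P + 231.
Without the tax, 350 − 5P = 2P + 231 gives 7P = 119, so P* = 17 and Q* = 265.
With the tax collected from consumers, demand (in seller-price terms) shifts: Qd = 350 − 5(P + 7).
New equilibrium: consumers pay 19, suppliers receive 12, Q = 255. (Wedge: Pb − Ps = 7.)
ΔPS is the trapezoid between Q = 255 and Q = 265 of height 5: ½ · (265 + 255) · 5 = 1300.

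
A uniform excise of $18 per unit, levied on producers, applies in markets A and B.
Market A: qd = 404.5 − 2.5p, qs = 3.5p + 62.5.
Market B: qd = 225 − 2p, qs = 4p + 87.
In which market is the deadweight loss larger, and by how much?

Market A: pre-tax p* = $57, q* = 262; post-tax q = 235.75; deadweight loss = $236.25.
Market B: pre-tax p* = $23, q* = 179; post-tax q = 155; deadweight loss = $216.
Difference: $236.25 vs $216 → market A is larger by $20.25.

Market A, by $20.25.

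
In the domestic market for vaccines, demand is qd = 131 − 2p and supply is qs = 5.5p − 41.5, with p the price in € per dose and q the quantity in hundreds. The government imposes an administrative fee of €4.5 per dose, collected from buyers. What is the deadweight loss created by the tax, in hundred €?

Without the tax, 131 − 2p = 5.5p − 41.5 gives 7.5p = 172.5, so p* = €23 and q* = 85.
With the tax collected from buyers, demand (in seller-price terms) shifts: qd = 131 − 2(p + 4.5).
New equilibrium: buyers pay €26.3, sellers receive €21.8, q = 78.4. (Wedge: pb − ps = 4.5.)
Quantity falls by |ΔQ| = |85 − 78.4| = 6.6.
DWL = ½ · t · |ΔQ| = ½ · 4.5 · 6.6 = €14.85.

Deadweight loss = €14.85 hundred.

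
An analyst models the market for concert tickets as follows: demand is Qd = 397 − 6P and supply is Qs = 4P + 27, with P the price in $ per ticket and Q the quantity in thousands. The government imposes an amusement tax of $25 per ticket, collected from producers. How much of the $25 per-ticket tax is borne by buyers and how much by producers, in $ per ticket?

Before the tax: set 397 − 6P = 4P + 27 → P* = $37, Q* = 175.
With the tax collected from producers, supply shifts: Qs = 4(P − 25) + 27.
Solving gives Q = 115 with buyers paying $47 and producers receiving $22 (the $25 wedge).
Burden on buyers: $10; on producers: $15. (They sum to $25.)

Buyers bear $10 per ticket; producers bear $15 per ticket.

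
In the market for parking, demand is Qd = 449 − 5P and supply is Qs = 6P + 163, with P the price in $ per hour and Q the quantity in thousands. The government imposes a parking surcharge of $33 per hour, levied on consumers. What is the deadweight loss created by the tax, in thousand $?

Without the tax, 449 − 5P = 6P + 163 gives 11P = 286, so P* = $26 and Q* = 319.
With the tax collected from consumers, demand (in seller-price terms) shifts: Qd = 449 − 5(P + 33).
Solving gives Q = 229 with consumers paying $44 and sellers receiving $11 (the $33 wedge).
Quantity falls by |ΔQ| = |319 − 229| = 90.
DWL = ½ · t · |ΔQ| = ½ · 33 · 90 = $1485.

Deadweight loss = $1485 thousand.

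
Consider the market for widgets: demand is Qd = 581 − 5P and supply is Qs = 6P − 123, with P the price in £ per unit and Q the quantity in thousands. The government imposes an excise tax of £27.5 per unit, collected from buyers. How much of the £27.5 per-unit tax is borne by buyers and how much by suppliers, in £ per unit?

Buyers bear £15 per unit; suppliers bear £12.5 per unit.

Before the tax: set 581 − 5P = 6P − 123 → P* = £64, Q* = 261.
With the tax collected from buyers, demand (in seller-price terms) shifts: Qd = 581 − 5(P + 27.5).
Solving gives Q = 186 with buyers paying £79 and suppliers receiving £51.5 (the £27.5 wedge).
Burden on buyers: £15; on suppliers: £12.5. (They sum to £27.5.)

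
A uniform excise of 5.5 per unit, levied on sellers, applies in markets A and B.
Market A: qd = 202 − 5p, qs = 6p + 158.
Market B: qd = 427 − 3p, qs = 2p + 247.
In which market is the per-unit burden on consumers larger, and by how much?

Market A: pre-tax p* = 4, q* = 182; post-tax q = 167; per-unit burden on consumers = 3.
Market B: pre-tax p* = 36, q* = 319; post-tax q = 312.4; per-unit burden on consumers = 2.2.
Difference: 3 vs 2.2 → market A is larger by 0.8.

Market A, by 0.8.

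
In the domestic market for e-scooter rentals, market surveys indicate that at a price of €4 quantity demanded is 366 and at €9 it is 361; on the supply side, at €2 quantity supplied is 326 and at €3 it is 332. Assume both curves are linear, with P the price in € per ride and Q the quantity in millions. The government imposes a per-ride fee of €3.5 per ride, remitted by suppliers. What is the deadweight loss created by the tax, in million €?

Deadweight loss = €5.25 million.

Demand slope: (361 − 366)/(9 − 4) = -1, so Qd = 370 − P.
Supply slope: (332 − 326)/(3 − 2) = 6, so Qs = 6P + 314.
Before the tax: set 370 − P = 6P + 314 → P* = €8, Q* = 362.
With the tax collected from suppliers, supply shifts: Qs = 6(P − 3.5) + 314.
Solving gives Q = 359 with buyers paying €11 and suppliers receiving €7.5 (the €3.5 wedge).
Quantity falls by |ΔQ| = |362 − 359| = 3.
DWL = ½ · t · |ΔQ| = ½ · 3.5 · 3 = €5.25.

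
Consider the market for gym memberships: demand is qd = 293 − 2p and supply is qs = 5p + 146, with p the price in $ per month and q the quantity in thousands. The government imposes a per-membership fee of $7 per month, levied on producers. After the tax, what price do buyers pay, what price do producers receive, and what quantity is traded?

Without the tax, 293 − 2p = 5p + 146 gives 7p = 147, so p* = $21 and q* = 251.
With the tax collected from producers, supply shifts: qs = 5(p − 7) + 146.
New equilibrium: buyers pay $26, producers receive $19, q = 241. (Wedge: pb − ps = 7.)

Buyers pay $26; producers receive $19; quantity = 241.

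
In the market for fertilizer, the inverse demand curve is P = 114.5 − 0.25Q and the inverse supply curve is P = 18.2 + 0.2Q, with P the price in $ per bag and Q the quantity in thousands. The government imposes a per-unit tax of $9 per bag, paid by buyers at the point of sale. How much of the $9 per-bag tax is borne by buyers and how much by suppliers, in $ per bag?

Buyers bear $5 per bag; suppliers bear $4 per bag.

Inverting to Q(P) form: Qd = 458 − 4P; Qs = 5P − 91.
Without the tax, 458 − 4P = 5P − 91 gives 9P = 549, so P* = $61 and Q* = 214.
With the tax collected from buyers, demand (in seller-price terms) shifts: Qd = 458 − 4(P + 9).
New equilibrium: buyers pay $66, suppliers receive $57, Q = 194. (Wedge: Pb − Ps = 9.)
Burden on buyers: $5; on suppliers: $4. (They sum to $9.)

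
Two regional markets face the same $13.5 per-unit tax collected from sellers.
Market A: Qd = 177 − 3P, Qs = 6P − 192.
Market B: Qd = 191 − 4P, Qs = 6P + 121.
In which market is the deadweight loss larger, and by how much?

Market A: pre-tax P* = $41, Q* = 54; post-tax Q = 27; deadweight loss = $182.25.
Market B: pre-tax P* = $7, Q* = 163; post-tax Q = 130.6; deadweight loss = $218.7.
Difference: $182.25 vs $218.7 → market B is larger by $36.45.

Market B, by $36.45.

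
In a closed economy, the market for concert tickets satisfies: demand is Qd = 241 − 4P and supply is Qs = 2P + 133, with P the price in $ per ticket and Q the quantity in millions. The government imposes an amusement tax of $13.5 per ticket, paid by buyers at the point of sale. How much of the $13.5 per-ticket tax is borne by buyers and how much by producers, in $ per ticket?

Buyers bear $4.5 per ticket; producers bear $9 per ticket.

Without the tax, 241 − 4P = 2P + 133 gives 6P = 108, so P* = $18 and Q* = 169.
With the tax collected from buyers, demand (in seller-price terms) shifts: Qd = 241 − 4(P + 13.5).
Solving gives Q = 151 with buyers paying $22.5 and producers receiving $9 (the $13.5 wedge).
Burden on buyers: $4.5; on producers: $9. (They sum to $13.5.)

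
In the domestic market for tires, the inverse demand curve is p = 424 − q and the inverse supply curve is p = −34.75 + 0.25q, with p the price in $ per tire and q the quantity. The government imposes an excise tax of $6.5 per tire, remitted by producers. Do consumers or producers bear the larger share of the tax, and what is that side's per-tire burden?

Rewrite in direct form: qd = 424 − p and qs = 4p + 139.
Before the tax: set 424 − p = 4p + 139 → p* = $57, q* = 367.
With the tax collected from producers, supply shifts: qs = 4(p − 6.5) + 139.
Solving gives q = 361.8 with consumers paying $62.2 and producers receiving $55.7 (the $6.5 wedge).
Per-tire burden: consumers $5.2, producers $1.3.
Consumers take the larger share because demand is less price-elastic here (demand slope 1 vs supply slope 4).

Consumers bear the larger share: $5.2 per tire.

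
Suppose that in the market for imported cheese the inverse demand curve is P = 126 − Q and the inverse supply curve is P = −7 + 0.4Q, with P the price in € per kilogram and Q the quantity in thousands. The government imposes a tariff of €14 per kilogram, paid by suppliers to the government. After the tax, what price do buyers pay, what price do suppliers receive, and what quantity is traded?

Inverting to Q(P) form: Qd = 126 − P; Qs = 2.5P + 17.5.
Before the tax: set 126 − P = 2.5P + 17.5 → P* = €31, Q* = 95.
With the tax collected from suppliers, supply shifts: Qs = 2.5(P − 14) + 17.5.
Solving gives Q = 85 with buyers paying €41 and suppliers receiving €27 (the €14 wedge).

Buyers pay €41; suppliers receive €27; quantity = 85.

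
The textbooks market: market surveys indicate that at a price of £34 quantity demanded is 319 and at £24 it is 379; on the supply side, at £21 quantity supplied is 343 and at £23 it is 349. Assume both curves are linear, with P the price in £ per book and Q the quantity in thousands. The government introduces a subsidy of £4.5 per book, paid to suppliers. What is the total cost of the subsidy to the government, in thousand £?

Demand slope: (379 − 319)/(24 − 34) = -6, so Qd = 523 − 6P.
Supply slope: (349 − 343)/(23 − 21) = 3, so Qs = 3P + 280.
Without the subsidy, 523 − 6P = 3P + 280 gives 9P = 243, so P* = £27 and Q* = 361.
With a per-unit subsidy paid to suppliers, each receives P + 4.5 per unit sold, so supply becomes Qs = 3(P + 4.5) + 280.
Solving gives Q = 370 with consumers paying £25.5 and suppliers receiving £30 (the £4.5 wedge).
Outlay = t · Q = 4.5 · 370 = £1665.

Government outlay = £1665 thousand.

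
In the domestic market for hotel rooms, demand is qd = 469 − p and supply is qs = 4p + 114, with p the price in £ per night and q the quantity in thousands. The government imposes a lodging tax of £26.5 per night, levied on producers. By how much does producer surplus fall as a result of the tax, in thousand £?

Before the tax: set 469 − p = 4p + 114 → p* = £71, q* = 398.
With the tax collected from producers, supply shifts: qs = 4(p − 26.5) + 114.
New equilibrium: consumers pay £92.2, producers receive £65.7, q = 376.8. (Wedge: pb − ps = 26.5.)
ΔPS is the trapezoid between Q = 376.8 and Q = 398 of height £5.3: ½ · (398 + 376.8) · 5.3 = £2053.22.

Producer surplus falls by £2053.22 thousand.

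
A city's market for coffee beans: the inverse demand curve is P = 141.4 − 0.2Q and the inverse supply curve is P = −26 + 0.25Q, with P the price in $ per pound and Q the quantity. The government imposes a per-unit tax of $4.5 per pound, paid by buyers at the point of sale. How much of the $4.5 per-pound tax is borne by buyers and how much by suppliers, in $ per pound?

Buyers bear $2 per pound; suppliers bear $2.5 per pound.

Inverting to Q(P) form: Qd = 707 − 5P; Qs = 4P + 104.
Before the tax: set 707 − 5P = 4P + 104 → P* = $67, Q* = 372.
With the tax collected from buyers, demand (in seller-price terms) shifts: Qd = 707 − 5(P + 4.5).
Solving gives Q = 362 with buyers paying $69 and suppliers receiving $64.5 (the $4.5 wedge).
Burden on buyers: $2; on suppliers: $2.5. (They sum to $4.5.)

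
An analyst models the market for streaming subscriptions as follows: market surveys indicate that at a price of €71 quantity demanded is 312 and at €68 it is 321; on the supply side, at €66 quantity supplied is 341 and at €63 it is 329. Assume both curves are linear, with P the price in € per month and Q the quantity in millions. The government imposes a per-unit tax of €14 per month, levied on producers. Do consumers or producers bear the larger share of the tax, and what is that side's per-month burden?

Consumers bear the larger share: €8 per month.

Demand slope: (321 − 312)/(68 − 71) = -3, so Qd = 525 − 3P.
Supply slope: (329 − 341)/(63 − 66) = 4, so Qs = 4P + 77.
Before the tax: set 525 − 3P = 4P + 77 → P* = €64, Q* = 333.
With the tax collected from producers, supply shifts: Qs = 4(P − 14) + 77.
New equilibrium: consumers pay €72, producers receive €58, Q = 309. (Wedge: Pb − Ps = 14.)
Per-month burden: consumers €8, producers €6.
Consumers take the larger share because demand is less price-elastic here (demand slope 3 vs supply slope 4).
The less price-elastic side of the market bears the larger share of a per-unit tax.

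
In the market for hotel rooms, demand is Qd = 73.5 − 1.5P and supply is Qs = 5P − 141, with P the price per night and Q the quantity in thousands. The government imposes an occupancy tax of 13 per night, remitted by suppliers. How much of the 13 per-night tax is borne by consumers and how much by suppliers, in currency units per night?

Consumers bear 10 per night; suppliers bear 3 per night.

Without the tax, 73.5 − 1.5P = 5P − 141 gives 6.5P = 214.5, so P* = 33 and Q* = 24.
With the tax collected from suppliers, supply shifts: Qs = 5(P − 13) − 141.
Solving gives Q = 9 with consumers paying 43 and suppliers receiving 30 (the 13 wedge).
Burden on consumers: 10; on suppliers: 3. (They sum to 13.)
The less price-elastic side of the market bears the larger share of a per-unit tax.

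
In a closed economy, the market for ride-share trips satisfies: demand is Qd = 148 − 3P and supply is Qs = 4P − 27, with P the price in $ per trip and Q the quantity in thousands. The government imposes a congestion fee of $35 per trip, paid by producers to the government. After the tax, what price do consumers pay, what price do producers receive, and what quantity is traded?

Consumers pay $45; producers receive $10; quantity = 13.

Before the tax: set 148 − 3P = 4P − 27 → P* = $25, Q* = 73.
With the tax collected from producers, supply shifts: Qs = 4(P − 35) − 27.
Solving gives Q = 13 with consumers paying $45 and producers receiving $10 (the $35 wedge).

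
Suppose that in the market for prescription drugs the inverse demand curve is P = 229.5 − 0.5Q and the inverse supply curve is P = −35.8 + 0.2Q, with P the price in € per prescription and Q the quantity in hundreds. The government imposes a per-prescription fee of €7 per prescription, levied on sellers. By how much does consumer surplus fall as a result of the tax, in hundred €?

Inverting to Q(P) form: Qd = 459 − 2P; Qs = 5P + 179.
Before the tax: set 459 − 2P = 5P + 179 → P* = €40, Q* = 379.
With the tax collected from sellers, supply shifts: Qs = 5(P − 7) + 179.
Solving gives Q = 369 with buyers paying €45 and sellers receiving €38 (the €7 wedge).
ΔCS is the trapezoid between Q = 369 and Q = 379 of height €5: ½ · (379 + 369) · 5 = €1870.

Consumer surplus falls by €1870 hundred.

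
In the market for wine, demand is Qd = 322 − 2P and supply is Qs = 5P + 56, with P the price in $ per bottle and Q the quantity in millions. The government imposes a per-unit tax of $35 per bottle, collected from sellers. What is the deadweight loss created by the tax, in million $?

Deadweight loss = $875 million.

Before the tax: set 322 − 2P = 5P + 56 → P* = $38, Q* = 246.
With the tax collected from sellers, supply shifts: Qs = 5(P − 35) + 56.
Solving gives Q = 196 with consumers paying $63 and sellers receiving $28 (the $35 wedge).
Quantity falls by |ΔQ| = |246 − 196| = 50.
DWL = ½ · t · |ΔQ| = ½ · 35 · 50 = $875.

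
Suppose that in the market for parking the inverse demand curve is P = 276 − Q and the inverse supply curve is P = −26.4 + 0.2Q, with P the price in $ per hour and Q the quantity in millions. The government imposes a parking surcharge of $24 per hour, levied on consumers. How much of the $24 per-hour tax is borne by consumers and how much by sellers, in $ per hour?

Consumers bear $20 per hour; sellers bear $4 per hour.

Inverting to Q(P) form: Qd = 276 − P; Qs = 5P + 132.
Before the tax: set 276 − P = 5P + 132 → P* = $24, Q* = 252.
With the tax collected from consumers, demand (in seller-price terms) shifts: Qd = 276 − (P + 24).
Solving gives Q = 232 with consumers paying $44 and sellers receiving $20 (the $24 wedge).
Burden on consumers: $20; on sellers: $4. (They sum to $24.)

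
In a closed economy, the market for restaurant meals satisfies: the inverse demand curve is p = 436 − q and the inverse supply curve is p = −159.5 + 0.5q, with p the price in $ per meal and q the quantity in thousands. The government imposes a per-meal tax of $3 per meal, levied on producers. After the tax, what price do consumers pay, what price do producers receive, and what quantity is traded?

Rewrite in direct form: qd = 436 − p and qs = 2p + 319.
Without the tax, 436 − p = 2p + 319 gives 3p = 117, so p* = $39 and q* = 397.
With the tax collected from producers, supply shifts: qs = 2(p − 3) + 319.
Solving gives q = 395 with consumers paying $41 and producers receiving $38 (the $3 wedge).
The less price-elastic side of the market bears the larger share of a per-unit tax.

Consumers pay $41; producers receive $38; quantity = 395.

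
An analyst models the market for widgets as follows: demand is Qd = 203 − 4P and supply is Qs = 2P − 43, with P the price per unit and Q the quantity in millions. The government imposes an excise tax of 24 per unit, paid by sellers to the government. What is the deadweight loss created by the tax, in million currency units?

Before the tax: set 203 − 4P = 2P − 43 → P* = 41, Q* = 39.
With the tax collected from sellers, supply shifts: Qs = 2(P − 24) − 43.
New equilibrium: buyers pay 49, sellers receive 25, Q = 7. (Wedge: Pb − Ps = 24.)
Quantity falls by |ΔQ| = |39 − 7| = 32.
DWL = ½ · t · |ΔQ| = ½ · 24 · 32 = 384.

Deadweight loss = 384 million.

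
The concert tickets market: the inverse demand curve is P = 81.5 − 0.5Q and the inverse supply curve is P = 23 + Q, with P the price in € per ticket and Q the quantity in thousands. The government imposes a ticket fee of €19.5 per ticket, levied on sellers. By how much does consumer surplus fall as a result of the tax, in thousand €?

Consumer surplus falls by €211.25 thousand.

Inverting to Q(P) form: Qd = 163 − 2P; Qs = P − 23.
Before the tax: set 163 − 2P = P − 23 → P* = €62, Q* = 39.
With the tax collected from sellers, supply shifts: Qs = (P − 19.5) − 23.
New equilibrium: buyers pay €68.5, sellers receive €49, Q = 26. (Wedge: Pb − Ps = 19.5.)
ΔCS is the trapezoid between Q = 26 and Q = 39 of height €6.5: ½ · (39 + 26) · 6.5 = €211.25.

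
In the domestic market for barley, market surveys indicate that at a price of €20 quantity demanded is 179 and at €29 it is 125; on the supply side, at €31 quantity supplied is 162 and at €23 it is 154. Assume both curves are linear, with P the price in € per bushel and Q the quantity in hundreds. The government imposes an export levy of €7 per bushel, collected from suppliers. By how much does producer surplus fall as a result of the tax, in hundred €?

Producer surplus falls by €912 hundred.

Demand slope: (125 − 179)/(29 − 20) = -6, so Qd = 299 − 6P.
Supply slope: (154 − 162)/(23 − 31) = 1, so Qs = P + 131.
Without the tax, 299 − 6P = P + 131 gives 7P = 168, so P* = €24 and Q* = 155.
With the tax collected from suppliers, supply shifts: Qs = (P − 7) + 131.
New equilibrium: buyers pay €25, suppliers receive €18, Q = 149. (Wedge: Pb − Ps = 7.)
ΔPS is the trapezoid between Q = 149 and Q = 155 of height €6: ½ · (155 + 149) · 6 = €912.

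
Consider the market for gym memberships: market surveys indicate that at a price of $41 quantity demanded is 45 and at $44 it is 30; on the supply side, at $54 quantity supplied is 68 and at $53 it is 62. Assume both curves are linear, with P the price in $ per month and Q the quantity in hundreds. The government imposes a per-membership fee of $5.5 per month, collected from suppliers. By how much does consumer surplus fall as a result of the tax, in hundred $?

Demand slope: (30 − 45)/(44 − 41) = -5, so Qd = 250 − 5P.
Supply slope: (62 − 68)/(53 − 54) = 6, so Qs = 6P − 256.
Before the tax: set 250 − 5P = 6P − 256 → P* = $46, Q* = 20.
With the tax collected from suppliers, supply shifts: Qs = 6(P − 5.5) − 256.
New equilibrium: consumers pay $49, suppliers receive $43.5, Q = 5. (Wedge: Pb − Ps = 5.5.)
ΔCS is the trapezoid between Q = 5 and Q = 20 of height $3: ½ · (20 + 5) · 3 = $37.5.

Consumer surplus falls by $37.5 hundred.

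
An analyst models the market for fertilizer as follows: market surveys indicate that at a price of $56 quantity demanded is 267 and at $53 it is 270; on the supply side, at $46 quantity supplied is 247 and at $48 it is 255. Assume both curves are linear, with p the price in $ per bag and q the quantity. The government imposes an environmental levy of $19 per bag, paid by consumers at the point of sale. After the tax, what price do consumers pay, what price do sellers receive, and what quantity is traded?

Demand slope: (270 − 267)/(53 − 56) = -1, so qd = 323 − p.
Supply slope: (255 − 247)/(48 − 46) = 4, so qs = 4p + 63.
Without the tax, 323 − p = 4p + 63 gives 5p = 260, so p* = $52 and q* = 271.
With the tax collected from consumers, demand (in seller-price terms) shifts: qd = 323 − (p + 19).
Solving gives q = 255.8 with consumers paying $67.2 and sellers receiving $48.2 (the $19 wedge).

Consumers pay $67.2; sellers receive $48.2; quantity = 255.8.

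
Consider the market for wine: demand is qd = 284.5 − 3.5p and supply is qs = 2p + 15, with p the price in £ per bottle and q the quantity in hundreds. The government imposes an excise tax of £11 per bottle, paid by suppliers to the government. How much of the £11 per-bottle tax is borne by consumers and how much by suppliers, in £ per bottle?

Consumers bear £4 per bottle; suppliers bear £7 per bottle.

Before the tax: set 284.5 − 3.5p = 2p + 15 → p* = £49, q* = 113.
With the tax collected from suppliers, supply shifts: qs = 2(p − 11) + 15.
New equilibrium: consumers pay £53, suppliers receive £42, q = 99. (Wedge: pb − ps = 11.)
Burden on consumers: £4; on suppliers: £7. (They sum to £11.)
The less price-elastic side of the market bears the larger share of a per-unit tax.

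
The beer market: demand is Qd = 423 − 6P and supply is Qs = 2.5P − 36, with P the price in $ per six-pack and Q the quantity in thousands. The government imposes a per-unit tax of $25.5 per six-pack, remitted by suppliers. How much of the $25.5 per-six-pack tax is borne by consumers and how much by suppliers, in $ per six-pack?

Without the tax, 423 − 6P = 2.5P − 36 gives 8.5P = 459, so P* = $54 and Q* = 99.
With the tax collected from suppliers, supply shifts: Qs = 2.5(P − 25.5) − 36.
New equilibrium: consumers pay $61.5, suppliers receive $36, Q = 54. (Wedge: Pb − Ps = 25.5.)
Burden on consumers: $7.5; on suppliers: $18. (They sum to $25.5.)
The less price-elastic side of the market bears the larger share of a per-unit tax.

Consumers bear $7.5 per six-pack; suppliers bear $18 per six-pack.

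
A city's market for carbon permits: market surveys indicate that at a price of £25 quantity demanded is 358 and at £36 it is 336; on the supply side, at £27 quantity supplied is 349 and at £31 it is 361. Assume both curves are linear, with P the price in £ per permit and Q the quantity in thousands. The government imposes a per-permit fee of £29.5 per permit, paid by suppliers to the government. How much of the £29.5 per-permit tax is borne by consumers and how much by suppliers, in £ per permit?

Consumers bear £17.7 per permit; suppliers bear £11.8 per permit.

Demand slope: (336 − 358)/(36 − 25) = -2, so Qd = 408 − 2P.
Supply slope: (361 − 349)/(31 − 27) = 3, so Qs = 3P + 268.
Without the tax, 408 − 2P = 3P + 268 gives 5P = 140, so P* = £28 and Q* = 352.
With the tax collected from suppliers, supply shifts: Qs = 3(P − 29.5) + 268.
Solving gives Q = 316.6 with consumers paying £45.7 and suppliers receiving £16.2 (the £29.5 wedge).
Burden on consumers: £17.7; on suppliers: £11.8. (They sum to £29.5.)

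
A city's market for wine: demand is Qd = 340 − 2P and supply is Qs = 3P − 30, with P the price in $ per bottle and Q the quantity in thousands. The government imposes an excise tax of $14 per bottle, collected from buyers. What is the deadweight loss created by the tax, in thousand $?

Before the tax: set 340 − 2P = 3P − 30 → P* = $74, Q* = 192.
With the tax collected from buyers, demand (in seller-price terms) shifts: Qd = 340 − 2(P + 14).
New equilibrium: buyers pay $82.4, producers receive $68.4, Q = 175.2. (Wedge: Pb − Ps = 14.)
Quantity falls by |ΔQ| = |192 − 175.2| = 16.8.
DWL = ½ · t · |ΔQ| = ½ · 14 · 16.8 = $117.6.

Deadweight loss = $117.6 thousand.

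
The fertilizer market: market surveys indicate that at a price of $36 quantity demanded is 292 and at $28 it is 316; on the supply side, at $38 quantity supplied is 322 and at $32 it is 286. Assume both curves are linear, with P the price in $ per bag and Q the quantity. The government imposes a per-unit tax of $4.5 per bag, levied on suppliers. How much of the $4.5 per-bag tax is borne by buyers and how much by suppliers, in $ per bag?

Buyers bear $3 per bag; suppliers bear $1.5 per bag.

Demand slope: (316 − 292)/(28 − 36) = -3, so Qd = 400 − 3P.
Supply slope: (286 − 322)/(32 − 38) = 6, so Qs = 6P + 94.
Before the tax: set 400 − 3P = 6P + 94 → P* = $34, Q* = 298.
With the tax collected from suppliers, supply shifts: Qs = 6(P − 4.5) + 94.
Solving gives Q = 289 with buyers paying $37 and suppliers receiving $32.5 (the $4.5 wedge).
Burden on buyers: $3; on suppliers: $1.5. (They sum to $4.5.)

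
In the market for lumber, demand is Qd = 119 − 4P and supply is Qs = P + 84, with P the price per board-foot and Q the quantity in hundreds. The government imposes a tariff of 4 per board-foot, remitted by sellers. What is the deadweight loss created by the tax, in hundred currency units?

Deadweight loss = 6.4 hundred.

Before the tax: set 119 − 4P = P + 84 → P* = 7, Q* = 91.
With the tax collected from sellers, supply shifts: Qs = (P − 4) + 84.
New equilibrium: consumers pay 7.8, sellers receive 3.8, Q = 87.8. (Wedge: Pb − Ps = 4.)
Quantity falls by |ΔQ| = |91 − 87.8| = 3.2.
DWL = ½ · t · |ΔQ| = ½ · 4 · 3.2 = 6.4.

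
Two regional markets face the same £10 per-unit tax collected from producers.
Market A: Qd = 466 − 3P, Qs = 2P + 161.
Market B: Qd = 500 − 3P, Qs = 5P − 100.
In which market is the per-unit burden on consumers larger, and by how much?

Market B, by £2.25.

Market A: pre-tax P* = £61, Q* = 283; post-tax Q = 271; per-unit burden on consumers = £4.
Market B: pre-tax P* = £75, Q* = 275; post-tax Q = 256.25; per-unit burden on consumers = £6.25.
Difference: £4 vs £6.25 → market B is larger by £2.25.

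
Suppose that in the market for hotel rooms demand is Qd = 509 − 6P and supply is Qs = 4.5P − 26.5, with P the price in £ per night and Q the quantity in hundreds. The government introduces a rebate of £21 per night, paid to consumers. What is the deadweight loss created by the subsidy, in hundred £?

Deadweight loss = £567 hundred.

Without the subsidy, 509 − 6P = 4.5P − 26.5 gives 10.5P = 535.5, so P* = £51 and Q* = 203.
With a per-unit subsidy paid to consumers, each effectively pays P − 21, so demand becomes Qd = 509 − 6(P − 21).
New equilibrium: consumers pay £42, sellers receive £63, Q = 257. (Wedge: Pb − Ps = −21.)
Quantity rises by |ΔQ| = |203 − 257| = 54.
DWL = ½ · t · |ΔQ| = ½ · 21 · 54 = £567.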